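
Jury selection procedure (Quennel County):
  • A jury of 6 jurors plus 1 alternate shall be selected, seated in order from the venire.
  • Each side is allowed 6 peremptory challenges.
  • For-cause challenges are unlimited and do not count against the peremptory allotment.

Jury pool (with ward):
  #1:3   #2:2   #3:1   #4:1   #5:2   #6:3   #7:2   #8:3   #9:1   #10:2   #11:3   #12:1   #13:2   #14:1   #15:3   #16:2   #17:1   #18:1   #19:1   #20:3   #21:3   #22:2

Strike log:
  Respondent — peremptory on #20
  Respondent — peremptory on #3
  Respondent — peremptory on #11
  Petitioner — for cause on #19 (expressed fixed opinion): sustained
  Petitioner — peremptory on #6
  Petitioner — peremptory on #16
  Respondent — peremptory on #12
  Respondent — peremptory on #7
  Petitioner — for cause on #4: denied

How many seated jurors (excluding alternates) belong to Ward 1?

Removed: #3, #6, #7, #11, #12, #16, #19, #20.
Seated jurors 1–6: #1, #2, #4, #5, #8, #9 (alternates #10 not counted).
Of those, in Ward 1: #4, #9 → 2.

2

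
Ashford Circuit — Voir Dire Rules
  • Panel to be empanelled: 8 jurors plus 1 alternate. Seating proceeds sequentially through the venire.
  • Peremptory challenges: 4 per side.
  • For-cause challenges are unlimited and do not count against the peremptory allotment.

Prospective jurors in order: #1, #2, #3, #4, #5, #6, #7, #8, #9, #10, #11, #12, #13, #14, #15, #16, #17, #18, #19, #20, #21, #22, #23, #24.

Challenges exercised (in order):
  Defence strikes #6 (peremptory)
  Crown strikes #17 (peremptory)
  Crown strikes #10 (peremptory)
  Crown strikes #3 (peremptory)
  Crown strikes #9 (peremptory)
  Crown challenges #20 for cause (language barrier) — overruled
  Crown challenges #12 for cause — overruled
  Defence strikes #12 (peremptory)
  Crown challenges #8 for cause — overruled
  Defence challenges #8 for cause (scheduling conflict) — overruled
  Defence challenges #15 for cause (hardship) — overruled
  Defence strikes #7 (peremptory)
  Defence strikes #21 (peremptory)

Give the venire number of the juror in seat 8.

14

Removed: #3, #6, #7, #9, #10, #12, #17, #21. (#8, #15, #20 stay — for-cause denied.)
Seating in order: seats 1–8 → #1, #2, #4, #5, #8, #11, #13, #14; alternates → #15.
So seat 8 is #14.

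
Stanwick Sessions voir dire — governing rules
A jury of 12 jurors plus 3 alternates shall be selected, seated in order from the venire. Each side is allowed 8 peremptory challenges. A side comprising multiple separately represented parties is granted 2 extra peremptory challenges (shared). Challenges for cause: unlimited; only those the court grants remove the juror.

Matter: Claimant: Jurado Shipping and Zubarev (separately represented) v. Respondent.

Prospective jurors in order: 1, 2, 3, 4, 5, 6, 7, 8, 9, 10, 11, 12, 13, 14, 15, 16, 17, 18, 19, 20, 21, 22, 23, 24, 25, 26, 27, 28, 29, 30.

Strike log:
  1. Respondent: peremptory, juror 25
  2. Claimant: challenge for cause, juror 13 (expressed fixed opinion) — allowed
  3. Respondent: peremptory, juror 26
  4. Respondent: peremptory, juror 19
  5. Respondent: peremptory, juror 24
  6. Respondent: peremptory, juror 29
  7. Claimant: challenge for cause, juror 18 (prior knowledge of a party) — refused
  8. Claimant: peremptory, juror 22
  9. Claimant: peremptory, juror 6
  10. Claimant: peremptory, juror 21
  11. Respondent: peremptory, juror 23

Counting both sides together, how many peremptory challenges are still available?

9

Claimant allotment: 8 base + 2 multi-party = 10. Respondent allotment: 8.
Claimant peremptories used: #22, #6, #21 — 3 (for-cause on #13, #18 don't count).
Respondent peremptories used: #25, #26, #19, #24, #29, #23 — 6.
Remaining: (10 − 3) + (8 − 6) = 9.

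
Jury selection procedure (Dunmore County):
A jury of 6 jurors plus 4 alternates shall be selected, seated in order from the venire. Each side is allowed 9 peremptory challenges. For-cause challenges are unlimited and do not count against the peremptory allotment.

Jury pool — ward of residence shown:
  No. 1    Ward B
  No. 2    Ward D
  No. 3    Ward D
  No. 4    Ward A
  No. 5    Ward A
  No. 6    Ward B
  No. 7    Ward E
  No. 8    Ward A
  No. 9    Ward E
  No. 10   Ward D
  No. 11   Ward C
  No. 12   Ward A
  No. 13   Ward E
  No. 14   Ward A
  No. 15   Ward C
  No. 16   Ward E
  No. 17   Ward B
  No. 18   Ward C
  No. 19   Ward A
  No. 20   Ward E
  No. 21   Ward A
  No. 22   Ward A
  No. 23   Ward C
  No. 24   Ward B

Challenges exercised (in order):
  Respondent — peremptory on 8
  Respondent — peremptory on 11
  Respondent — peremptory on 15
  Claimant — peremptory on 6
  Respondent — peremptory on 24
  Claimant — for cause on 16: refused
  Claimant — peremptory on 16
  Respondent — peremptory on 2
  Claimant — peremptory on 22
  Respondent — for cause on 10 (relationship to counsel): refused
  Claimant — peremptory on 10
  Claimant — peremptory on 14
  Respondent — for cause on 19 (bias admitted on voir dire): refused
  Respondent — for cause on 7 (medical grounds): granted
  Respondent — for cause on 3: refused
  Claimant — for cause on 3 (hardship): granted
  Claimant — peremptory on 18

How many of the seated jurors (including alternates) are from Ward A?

5

Removed: #2, #3, #6, #7, #8, #10, #11, #14, #15, #16, #18, #22, #24.
Seated (10 incl. alternates): #1, #4, #5, #9, #12, #13, #17, #19, #20, #21.
Of those, in Ward A: #4, #5, #12, #19, #21 → 5.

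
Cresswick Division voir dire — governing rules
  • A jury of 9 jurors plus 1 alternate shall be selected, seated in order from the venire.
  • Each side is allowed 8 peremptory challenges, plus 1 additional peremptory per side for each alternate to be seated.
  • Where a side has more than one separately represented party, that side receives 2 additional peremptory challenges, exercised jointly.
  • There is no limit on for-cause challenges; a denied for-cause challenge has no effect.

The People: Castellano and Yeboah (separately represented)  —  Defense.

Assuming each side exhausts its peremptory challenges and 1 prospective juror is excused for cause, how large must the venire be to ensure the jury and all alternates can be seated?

31

Seats to fill: 9 + 1 alternates = 10.
Peremptories — The People: 8 + 1×1 + 2 = 11; Defense: 8 + 1×1 = 9; total 20.
For-cause removals: 1.
Minimum venire: 10 + 20 + 1 = 31.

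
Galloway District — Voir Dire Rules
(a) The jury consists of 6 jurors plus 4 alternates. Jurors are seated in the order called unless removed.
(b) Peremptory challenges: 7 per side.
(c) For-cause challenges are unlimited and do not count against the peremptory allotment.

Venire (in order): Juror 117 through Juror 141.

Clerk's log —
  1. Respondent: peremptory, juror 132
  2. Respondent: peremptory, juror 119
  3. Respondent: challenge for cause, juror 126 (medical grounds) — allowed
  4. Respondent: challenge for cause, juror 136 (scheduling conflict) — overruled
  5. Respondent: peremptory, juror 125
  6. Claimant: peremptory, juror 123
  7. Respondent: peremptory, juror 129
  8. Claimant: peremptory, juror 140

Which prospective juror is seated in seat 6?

Removed: #119, #123, #125, #126, #129, #132, #140. (#136 stays — for-cause denied.)
Seating in order: seats 1–6 → #117, #118, #120, #121, #122, #124; alternates → #127, #128, #130, #131.
So seat 6 is #124.

124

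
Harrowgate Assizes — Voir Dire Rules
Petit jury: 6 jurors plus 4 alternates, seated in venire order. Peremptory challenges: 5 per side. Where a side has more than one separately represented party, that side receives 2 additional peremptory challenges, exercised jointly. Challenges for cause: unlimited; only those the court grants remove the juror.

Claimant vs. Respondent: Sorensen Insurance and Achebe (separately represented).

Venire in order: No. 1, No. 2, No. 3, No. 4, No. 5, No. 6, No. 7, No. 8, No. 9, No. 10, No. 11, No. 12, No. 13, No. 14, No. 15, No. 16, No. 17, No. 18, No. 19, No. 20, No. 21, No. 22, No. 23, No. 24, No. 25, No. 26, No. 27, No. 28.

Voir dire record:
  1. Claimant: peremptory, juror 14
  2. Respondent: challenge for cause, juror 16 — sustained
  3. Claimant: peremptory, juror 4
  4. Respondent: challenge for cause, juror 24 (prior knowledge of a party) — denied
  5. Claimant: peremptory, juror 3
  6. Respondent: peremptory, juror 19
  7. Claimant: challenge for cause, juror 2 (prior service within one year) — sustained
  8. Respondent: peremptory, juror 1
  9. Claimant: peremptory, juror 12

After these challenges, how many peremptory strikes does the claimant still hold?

Claimant allotment: 5.
Claimant peremptories used: #14, #4, #3, #12 — 4 (the for-cause on #2 doesn't count).
Remaining: 5 − 4 = 1.

1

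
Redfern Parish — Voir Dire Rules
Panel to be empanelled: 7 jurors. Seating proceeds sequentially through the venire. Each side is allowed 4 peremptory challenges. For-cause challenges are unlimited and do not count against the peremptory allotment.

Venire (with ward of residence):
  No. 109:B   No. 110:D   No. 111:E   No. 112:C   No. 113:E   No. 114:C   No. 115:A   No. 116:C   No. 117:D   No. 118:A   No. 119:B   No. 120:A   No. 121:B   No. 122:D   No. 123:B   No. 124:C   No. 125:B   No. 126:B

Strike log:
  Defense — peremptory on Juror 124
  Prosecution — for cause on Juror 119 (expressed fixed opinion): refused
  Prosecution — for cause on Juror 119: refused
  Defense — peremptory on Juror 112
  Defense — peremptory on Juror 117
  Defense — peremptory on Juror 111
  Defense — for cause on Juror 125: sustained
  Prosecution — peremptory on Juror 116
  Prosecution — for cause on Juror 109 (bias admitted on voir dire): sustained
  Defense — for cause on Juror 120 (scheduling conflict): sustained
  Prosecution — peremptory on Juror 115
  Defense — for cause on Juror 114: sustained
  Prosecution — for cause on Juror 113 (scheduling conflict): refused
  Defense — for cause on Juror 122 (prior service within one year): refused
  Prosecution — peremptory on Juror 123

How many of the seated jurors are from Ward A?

1

Removed: #109, #111, #112, #114, #115, #116, #117, #120, #123, #124, #125.
Seated jurors 1–7: #110, #113, #118, #119, #121, #122, #126.
Of those, in Ward A: #118 → 1.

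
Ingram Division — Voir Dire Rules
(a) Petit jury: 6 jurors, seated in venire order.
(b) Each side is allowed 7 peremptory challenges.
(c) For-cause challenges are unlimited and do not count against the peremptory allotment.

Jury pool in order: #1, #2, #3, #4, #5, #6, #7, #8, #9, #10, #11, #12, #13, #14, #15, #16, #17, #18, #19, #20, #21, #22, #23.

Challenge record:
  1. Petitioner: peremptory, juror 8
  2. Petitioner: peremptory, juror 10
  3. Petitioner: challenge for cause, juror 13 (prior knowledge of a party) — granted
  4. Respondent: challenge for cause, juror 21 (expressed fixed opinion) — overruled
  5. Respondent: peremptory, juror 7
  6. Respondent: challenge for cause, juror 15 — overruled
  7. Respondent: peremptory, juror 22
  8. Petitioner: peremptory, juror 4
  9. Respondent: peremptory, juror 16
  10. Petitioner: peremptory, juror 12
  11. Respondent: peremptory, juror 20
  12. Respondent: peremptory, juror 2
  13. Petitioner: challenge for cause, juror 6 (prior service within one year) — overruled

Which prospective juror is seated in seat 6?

Removed: #2, #4, #7, #8, #10, #12, #13, #16, #20, #22. (#6, #15, #21 stay — for-cause denied.)
Seating in order: seats 1–6 → #1, #3, #5, #6, #9, #11.
So seat 6 is #11.

11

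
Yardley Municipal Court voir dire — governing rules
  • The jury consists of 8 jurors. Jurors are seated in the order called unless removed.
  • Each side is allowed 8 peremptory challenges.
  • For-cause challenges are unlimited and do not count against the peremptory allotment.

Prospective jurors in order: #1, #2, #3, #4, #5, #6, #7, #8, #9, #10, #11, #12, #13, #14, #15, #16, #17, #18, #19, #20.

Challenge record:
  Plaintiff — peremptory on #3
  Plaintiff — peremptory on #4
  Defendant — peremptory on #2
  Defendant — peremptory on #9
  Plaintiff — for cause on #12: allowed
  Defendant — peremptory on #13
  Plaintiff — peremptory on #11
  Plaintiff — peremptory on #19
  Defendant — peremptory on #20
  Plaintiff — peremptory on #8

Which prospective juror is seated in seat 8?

Removed: #2, #3, #4, #8, #9, #11, #12, #13, #19, #20.
Filling seats in venire order through position 8: #1, #5, #6, #7, #10, #14, #15, #16.
So seat 8 is #16.

16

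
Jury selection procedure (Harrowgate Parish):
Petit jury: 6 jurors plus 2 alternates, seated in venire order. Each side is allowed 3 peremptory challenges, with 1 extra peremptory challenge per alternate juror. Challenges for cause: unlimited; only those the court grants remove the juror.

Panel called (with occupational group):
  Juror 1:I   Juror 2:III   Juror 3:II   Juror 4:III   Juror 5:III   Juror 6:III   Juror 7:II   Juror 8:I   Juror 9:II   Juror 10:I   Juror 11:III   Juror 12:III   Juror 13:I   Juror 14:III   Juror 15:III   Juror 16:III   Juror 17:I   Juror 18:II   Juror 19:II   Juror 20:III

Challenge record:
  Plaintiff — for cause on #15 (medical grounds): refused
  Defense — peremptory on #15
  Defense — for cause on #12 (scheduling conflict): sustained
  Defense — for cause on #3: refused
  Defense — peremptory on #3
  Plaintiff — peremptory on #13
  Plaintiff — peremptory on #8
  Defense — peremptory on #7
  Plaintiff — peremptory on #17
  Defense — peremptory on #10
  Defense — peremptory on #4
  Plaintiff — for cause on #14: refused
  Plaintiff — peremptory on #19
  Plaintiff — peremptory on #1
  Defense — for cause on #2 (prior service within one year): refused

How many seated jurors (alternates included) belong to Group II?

2

Removed: #1, #3, #4, #7, #8, #10, #12, #13, #15, #17, #19.
Seated (8 incl. alternates): #2, #5, #6, #9, #11, #14, #16, #18.
Of those, in Group II: #9, #18 → 2.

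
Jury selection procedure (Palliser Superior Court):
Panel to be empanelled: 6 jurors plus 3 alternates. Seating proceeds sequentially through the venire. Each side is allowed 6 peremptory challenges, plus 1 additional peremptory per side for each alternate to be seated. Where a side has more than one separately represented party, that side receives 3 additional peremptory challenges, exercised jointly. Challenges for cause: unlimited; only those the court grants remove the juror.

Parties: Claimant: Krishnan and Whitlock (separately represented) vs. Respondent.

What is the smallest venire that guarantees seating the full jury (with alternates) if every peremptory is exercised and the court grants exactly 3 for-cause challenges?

Seats to fill: 6 + 3 alternates = 9.
Peremptories — Claimant: 6 + 1×3 + 3 = 12; Respondent: 6 + 1×3 = 9; total 21.
For-cause removals: 3.
Minimum venire: 9 + 21 + 3 = 33.

33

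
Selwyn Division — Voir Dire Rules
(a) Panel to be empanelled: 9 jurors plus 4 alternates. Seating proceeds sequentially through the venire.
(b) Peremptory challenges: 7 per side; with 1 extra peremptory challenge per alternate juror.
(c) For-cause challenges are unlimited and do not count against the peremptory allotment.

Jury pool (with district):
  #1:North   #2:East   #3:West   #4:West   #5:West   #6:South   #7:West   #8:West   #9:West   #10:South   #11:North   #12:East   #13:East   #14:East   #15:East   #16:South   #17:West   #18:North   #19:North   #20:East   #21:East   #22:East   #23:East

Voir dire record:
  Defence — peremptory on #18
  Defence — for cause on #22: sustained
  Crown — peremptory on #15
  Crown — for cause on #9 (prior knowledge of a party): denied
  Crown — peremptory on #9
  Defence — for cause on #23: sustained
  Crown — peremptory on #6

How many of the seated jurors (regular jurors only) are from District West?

5

Removed: #6, #9, #15, #18, #22, #23.
Seated jurors 1–9: #1, #2, #3, #4, #5, #7, #8, #10, #11 (alternates #12, #13, #14, #16 not counted).
Of those, in District West: #3, #4, #5, #7, #8 → 5.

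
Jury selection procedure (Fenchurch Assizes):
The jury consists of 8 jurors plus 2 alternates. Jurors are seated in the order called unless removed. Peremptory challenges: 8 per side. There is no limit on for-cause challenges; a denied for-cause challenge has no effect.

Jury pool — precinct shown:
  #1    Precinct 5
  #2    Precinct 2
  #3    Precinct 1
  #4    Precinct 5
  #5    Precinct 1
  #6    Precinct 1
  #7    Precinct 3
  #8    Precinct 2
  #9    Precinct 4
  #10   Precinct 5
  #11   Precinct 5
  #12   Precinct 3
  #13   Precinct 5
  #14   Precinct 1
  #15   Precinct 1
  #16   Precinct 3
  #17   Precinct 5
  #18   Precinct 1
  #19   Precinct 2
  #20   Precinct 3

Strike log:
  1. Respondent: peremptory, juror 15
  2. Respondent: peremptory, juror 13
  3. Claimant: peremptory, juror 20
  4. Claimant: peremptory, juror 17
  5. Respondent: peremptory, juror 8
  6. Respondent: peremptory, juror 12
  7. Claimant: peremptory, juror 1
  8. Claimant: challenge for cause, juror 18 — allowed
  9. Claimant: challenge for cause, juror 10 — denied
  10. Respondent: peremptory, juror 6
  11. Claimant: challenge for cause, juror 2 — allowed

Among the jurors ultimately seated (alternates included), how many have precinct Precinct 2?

1

Removed: #1, #2, #6, #8, #12, #13, #15, #17, #18, #20.
Seated (10 incl. alternates): #3, #4, #5, #7, #9, #10, #11, #14, #16, #19.
Of those, in Precinct 2: #19 → 1.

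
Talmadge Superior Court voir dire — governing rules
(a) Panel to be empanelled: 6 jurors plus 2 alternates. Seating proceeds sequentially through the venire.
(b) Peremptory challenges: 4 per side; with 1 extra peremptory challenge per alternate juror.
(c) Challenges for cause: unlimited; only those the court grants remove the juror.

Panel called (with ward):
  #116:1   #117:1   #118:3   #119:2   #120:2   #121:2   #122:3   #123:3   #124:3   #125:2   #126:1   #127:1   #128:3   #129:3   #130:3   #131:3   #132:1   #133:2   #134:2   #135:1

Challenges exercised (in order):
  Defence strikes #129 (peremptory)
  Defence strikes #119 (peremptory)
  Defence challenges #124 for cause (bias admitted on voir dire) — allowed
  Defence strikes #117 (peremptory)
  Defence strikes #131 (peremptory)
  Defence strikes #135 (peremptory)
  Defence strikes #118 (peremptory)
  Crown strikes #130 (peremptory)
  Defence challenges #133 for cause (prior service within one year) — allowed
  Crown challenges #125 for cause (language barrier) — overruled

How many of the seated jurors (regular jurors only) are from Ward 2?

3

Removed: #117, #118, #119, #124, #129, #130, #131, #133, #135.
Seated jurors 1–6: #116, #120, #121, #122, #123, #125 (alternates #126, #127 not counted).
Of those, in Ward 2: #120, #121, #125 → 3.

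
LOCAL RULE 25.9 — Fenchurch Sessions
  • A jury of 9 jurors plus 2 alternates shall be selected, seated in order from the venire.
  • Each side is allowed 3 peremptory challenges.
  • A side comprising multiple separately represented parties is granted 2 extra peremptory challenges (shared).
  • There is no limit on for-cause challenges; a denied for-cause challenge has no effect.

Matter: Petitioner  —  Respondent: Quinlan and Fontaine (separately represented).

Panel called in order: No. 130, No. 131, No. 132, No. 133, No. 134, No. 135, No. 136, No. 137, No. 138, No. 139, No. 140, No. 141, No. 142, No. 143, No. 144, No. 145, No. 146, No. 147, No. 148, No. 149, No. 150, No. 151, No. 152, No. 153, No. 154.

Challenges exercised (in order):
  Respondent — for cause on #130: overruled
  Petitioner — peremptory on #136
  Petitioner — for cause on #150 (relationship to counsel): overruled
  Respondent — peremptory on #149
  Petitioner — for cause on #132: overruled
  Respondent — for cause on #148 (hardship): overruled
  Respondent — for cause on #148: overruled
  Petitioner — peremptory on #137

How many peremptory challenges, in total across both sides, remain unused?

Petitioner allotment: 3. Respondent allotment: 3 base + 2 multi-party = 5.
Petitioner peremptories used: #136, #137 — 2 (for-cause on #150, #132 don't count).
Respondent peremptories used: #149 — 1 (for-cause on #130, #148, #148 don't count).
Remaining: (3 − 2) + (5 − 1) = 5.

5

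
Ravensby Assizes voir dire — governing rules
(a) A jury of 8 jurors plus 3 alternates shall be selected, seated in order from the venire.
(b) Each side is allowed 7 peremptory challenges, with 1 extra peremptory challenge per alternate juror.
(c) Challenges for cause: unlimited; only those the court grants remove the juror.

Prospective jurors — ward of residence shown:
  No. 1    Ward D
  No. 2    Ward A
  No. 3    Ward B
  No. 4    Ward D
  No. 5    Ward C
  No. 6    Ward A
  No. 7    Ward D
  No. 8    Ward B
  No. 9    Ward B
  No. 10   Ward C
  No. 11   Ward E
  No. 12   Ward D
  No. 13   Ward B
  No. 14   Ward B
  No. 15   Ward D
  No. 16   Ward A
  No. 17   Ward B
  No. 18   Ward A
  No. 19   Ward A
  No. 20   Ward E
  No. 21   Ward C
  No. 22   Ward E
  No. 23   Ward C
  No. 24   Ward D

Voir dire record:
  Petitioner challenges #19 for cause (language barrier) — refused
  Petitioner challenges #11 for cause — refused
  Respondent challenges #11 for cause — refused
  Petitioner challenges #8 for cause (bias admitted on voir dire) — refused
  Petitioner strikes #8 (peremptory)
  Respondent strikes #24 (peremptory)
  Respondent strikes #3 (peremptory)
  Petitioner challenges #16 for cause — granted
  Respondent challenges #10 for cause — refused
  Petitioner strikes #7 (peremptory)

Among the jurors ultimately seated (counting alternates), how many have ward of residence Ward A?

2

Removed: #3, #7, #8, #16, #24.
Seated (11 incl. alternates): #1, #2, #4, #5, #6, #9, #10, #11, #12, #13, #14.
Of those, in Ward A: #2, #6 → 2.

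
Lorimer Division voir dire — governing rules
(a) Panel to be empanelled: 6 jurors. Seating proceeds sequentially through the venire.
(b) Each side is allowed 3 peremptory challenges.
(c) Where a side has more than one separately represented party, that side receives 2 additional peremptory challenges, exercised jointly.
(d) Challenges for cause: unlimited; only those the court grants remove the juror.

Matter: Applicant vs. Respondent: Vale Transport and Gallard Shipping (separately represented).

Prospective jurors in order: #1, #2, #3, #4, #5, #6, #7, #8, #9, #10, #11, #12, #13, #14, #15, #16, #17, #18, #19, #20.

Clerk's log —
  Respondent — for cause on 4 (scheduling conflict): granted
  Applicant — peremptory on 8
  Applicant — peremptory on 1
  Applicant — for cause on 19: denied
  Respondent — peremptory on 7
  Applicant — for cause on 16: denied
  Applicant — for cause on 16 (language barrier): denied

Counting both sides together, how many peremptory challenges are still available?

5

Applicant allotment: 3. Respondent allotment: 3 base + 2 multi-party = 5.
Applicant peremptories used: #8, #1 — 2 (for-cause on #19, #16, #16 don't count).
Respondent peremptories used: #7 — 1 (the for-cause on #4 doesn't count).
Remaining: (3 − 2) + (5 − 1) = 5.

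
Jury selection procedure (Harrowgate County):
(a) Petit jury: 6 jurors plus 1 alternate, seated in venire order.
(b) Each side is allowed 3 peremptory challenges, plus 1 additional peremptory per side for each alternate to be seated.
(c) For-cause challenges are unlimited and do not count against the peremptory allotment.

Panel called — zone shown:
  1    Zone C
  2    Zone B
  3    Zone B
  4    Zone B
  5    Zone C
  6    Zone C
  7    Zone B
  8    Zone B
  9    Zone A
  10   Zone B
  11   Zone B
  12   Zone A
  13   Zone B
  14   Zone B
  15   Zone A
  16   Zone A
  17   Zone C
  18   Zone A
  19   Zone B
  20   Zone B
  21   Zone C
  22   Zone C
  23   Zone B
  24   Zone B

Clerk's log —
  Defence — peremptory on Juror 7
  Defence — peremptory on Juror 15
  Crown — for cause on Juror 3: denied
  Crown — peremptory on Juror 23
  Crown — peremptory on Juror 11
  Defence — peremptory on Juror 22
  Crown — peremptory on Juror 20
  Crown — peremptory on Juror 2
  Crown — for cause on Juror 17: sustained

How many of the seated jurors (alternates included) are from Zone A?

1

Removed: #2, #7, #11, #15, #17, #20, #22, #23.
Seated (7 incl. alternates): #1, #3, #4, #5, #6, #8, #9.
Of those, in Zone A: #9 → 1.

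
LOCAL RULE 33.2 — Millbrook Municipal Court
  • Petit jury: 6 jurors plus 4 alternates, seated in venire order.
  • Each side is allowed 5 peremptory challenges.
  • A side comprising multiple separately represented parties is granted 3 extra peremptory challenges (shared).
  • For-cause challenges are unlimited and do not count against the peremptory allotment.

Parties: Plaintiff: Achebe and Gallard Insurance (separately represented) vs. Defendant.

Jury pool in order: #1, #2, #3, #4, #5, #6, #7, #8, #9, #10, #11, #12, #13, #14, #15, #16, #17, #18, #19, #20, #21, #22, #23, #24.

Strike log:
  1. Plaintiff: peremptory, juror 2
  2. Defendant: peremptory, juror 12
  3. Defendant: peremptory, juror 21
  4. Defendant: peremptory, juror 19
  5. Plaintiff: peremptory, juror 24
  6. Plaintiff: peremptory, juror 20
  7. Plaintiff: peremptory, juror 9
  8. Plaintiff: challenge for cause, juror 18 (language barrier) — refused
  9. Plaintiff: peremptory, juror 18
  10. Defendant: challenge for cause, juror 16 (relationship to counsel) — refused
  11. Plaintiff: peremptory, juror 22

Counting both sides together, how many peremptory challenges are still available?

Plaintiff allotment: 5 base + 3 multi-party = 8. Defendant allotment: 5.
Plaintiff peremptories used: #2, #24, #20, #9, #18, #22 — 6 (the for-cause on #18 doesn't count).
Defendant peremptories used: #12, #21, #19 — 3 (the for-cause on #16 doesn't count).
Remaining: (8 − 6) + (5 − 3) = 4.

4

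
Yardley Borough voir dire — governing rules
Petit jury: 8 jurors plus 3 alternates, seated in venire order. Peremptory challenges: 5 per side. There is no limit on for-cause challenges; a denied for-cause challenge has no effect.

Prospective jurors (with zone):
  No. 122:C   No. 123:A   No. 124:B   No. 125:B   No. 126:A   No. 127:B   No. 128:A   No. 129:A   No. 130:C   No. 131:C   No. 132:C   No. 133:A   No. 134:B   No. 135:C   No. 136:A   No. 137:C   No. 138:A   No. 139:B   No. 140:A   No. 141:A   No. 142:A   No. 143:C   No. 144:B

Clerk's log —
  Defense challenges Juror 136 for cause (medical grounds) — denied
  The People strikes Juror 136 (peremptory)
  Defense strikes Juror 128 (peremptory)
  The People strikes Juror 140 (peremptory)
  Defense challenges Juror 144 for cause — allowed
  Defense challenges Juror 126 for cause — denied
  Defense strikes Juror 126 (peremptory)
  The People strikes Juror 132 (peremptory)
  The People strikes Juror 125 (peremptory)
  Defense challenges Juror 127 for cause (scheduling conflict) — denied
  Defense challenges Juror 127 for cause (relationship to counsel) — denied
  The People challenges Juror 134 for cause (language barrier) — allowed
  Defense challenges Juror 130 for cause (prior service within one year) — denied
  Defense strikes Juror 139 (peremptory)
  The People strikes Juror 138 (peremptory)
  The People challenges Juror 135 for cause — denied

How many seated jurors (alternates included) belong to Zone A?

Removed: #125, #126, #128, #132, #134, #136, #138, #139, #140, #144.
Seated (11 incl. alternates): #122, #123, #124, #127, #129, #130, #131, #133, #135, #137, #141.
Of those, in Zone A: #123, #129, #133, #141 → 4.

4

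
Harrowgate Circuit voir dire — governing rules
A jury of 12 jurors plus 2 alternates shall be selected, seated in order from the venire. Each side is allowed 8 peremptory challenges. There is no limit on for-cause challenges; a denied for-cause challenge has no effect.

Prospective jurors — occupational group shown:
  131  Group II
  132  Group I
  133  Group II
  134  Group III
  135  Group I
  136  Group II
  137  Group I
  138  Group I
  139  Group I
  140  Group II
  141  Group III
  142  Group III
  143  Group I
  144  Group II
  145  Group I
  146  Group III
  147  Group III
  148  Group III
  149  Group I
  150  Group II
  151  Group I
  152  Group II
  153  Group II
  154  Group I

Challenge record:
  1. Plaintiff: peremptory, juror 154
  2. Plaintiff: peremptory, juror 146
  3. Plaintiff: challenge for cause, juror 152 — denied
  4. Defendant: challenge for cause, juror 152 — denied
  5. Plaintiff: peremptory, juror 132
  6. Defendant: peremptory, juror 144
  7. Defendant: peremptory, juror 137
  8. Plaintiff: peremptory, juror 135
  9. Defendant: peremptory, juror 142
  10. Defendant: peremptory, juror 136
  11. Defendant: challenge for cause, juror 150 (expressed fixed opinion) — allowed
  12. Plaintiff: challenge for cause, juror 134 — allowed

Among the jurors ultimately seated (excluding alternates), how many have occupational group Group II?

Removed: #132, #134, #135, #136, #137, #142, #144, #146, #150, #154.
Seated jurors 1–12: #131, #133, #138, #139, #140, #141, #143, #145, #147, #148, #149, #151 (alternates #152, #153 not counted).
Of those, in Group II: #131, #133, #140 → 3.

3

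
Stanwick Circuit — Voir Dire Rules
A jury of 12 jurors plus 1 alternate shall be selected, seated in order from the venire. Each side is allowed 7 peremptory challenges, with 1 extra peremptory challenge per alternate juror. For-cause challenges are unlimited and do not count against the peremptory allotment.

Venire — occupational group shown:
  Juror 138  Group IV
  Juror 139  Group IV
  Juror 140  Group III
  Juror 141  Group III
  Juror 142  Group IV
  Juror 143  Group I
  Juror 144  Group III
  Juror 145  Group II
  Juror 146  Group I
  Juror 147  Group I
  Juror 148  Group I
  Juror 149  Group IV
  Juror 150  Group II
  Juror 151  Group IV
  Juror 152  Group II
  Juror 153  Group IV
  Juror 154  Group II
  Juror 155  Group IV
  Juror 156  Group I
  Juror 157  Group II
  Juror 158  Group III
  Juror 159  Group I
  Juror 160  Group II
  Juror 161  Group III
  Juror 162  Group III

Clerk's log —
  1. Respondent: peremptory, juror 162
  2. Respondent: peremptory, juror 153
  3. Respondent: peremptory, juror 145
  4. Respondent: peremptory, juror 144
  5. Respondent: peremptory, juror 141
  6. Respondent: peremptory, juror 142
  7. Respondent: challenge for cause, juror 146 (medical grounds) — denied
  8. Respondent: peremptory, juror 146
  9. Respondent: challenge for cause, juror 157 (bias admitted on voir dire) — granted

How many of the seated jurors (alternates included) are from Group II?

3

Removed: #141, #142, #144, #145, #146, #153, #157, #162.
Seated (13 incl. alternates): #138, #139, #140, #143, #147, #148, #149, #150, #151, #152, #154, #155, #156.
Of those, in Group II: #150, #152, #154 → 3.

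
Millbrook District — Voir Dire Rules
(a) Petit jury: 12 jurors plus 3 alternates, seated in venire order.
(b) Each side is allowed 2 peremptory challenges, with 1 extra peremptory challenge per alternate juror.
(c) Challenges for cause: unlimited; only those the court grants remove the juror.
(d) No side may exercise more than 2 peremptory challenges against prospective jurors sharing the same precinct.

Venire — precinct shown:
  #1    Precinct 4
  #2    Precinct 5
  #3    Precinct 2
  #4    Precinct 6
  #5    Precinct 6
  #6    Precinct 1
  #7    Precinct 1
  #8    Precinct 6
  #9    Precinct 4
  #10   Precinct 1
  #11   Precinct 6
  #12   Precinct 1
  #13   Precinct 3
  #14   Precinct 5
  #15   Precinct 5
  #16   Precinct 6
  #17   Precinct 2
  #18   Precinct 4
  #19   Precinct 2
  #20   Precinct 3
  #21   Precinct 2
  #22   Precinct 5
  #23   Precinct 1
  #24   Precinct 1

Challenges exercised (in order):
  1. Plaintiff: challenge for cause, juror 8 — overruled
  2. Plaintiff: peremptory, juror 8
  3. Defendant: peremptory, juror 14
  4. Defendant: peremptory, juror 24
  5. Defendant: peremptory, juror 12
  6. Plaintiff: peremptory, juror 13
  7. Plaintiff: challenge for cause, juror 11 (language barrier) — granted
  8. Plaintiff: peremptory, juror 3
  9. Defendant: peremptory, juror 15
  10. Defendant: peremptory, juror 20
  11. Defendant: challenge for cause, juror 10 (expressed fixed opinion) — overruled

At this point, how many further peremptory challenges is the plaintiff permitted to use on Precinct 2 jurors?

Plaintiff peremptories so far: #8, #13, #3 — 3 of 5 used, 2 left overall.
Against Precinct 2: #3 — 1 used; per-precinct cap 2 leaves 1.
Binding limit: min(2, 1) = 1.

1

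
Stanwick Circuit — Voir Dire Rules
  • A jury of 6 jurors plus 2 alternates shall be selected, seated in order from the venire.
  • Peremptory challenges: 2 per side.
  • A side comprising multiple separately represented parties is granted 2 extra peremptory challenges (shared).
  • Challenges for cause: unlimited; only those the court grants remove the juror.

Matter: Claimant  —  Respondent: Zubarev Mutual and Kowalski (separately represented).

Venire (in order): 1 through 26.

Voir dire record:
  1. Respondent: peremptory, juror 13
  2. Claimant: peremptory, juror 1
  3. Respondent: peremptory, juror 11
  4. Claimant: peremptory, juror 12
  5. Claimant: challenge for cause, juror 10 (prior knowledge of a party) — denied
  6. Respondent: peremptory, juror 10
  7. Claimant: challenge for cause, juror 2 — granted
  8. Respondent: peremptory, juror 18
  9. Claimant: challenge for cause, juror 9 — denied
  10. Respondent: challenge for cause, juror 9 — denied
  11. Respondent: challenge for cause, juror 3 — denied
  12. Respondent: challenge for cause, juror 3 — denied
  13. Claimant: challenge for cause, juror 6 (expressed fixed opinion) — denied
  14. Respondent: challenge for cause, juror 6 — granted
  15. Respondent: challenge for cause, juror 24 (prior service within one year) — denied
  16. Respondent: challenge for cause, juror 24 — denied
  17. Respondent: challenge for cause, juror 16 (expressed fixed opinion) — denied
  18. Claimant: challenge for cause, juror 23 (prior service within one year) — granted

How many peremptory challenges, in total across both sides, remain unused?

0

Claimant allotment: 2. Respondent allotment: 2 base + 2 multi-party = 4.
Claimant peremptories used: #1, #12 — 2 (for-cause on #10, #2, #9, #6, #23 don't count).
Respondent peremptories used: #13, #11, #10, #18 — 4 (for-cause on #9, #3, #3, #6, #24, #24, #16 don't count).
Remaining: (2 − 2) + (4 − 4) = 0.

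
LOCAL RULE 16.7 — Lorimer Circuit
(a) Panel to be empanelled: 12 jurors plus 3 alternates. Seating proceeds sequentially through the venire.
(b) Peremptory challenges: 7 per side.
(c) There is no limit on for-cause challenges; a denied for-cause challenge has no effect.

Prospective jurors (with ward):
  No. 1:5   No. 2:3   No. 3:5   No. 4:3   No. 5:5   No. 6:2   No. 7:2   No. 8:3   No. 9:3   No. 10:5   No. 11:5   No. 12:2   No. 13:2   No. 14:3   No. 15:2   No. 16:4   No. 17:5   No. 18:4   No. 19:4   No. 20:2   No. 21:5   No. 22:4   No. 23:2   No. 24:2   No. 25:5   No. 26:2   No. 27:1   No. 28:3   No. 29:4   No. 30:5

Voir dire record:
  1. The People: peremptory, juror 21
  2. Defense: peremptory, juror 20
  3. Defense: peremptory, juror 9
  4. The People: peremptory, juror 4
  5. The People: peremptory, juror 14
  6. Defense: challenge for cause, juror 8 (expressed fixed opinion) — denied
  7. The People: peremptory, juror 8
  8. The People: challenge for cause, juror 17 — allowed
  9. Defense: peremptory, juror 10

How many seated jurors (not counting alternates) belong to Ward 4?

Removed: #4, #8, #9, #10, #14, #17, #20, #21.
Seated jurors 1–12: #1, #2, #3, #5, #6, #7, #11, #12, #13, #15, #16, #18 (alternates #19, #22, #23 not counted).
Of those, in Ward 4: #16, #18 → 2.

2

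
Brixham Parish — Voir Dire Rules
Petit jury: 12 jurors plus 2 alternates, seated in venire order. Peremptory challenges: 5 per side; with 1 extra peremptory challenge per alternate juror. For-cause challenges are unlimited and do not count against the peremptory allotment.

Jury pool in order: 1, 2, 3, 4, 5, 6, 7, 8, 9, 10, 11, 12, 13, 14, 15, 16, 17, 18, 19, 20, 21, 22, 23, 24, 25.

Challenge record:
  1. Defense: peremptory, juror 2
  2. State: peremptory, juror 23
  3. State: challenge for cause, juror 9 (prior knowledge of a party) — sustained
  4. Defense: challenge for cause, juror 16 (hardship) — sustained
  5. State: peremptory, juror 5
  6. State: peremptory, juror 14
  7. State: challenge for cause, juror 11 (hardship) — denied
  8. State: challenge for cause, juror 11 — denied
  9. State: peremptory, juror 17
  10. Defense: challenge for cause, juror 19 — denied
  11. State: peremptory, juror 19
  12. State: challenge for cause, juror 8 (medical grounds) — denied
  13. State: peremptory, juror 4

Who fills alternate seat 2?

Removed: #2, #4, #5, #9, #14, #16, #17, #19, #23. (#8, #11 stay — for-cause denied.)
Seating in order: seats 1–12 → #1, #3, #6, #7, #8, #10, #11, #12, #13, #15, #18, #20; alternates → #21, #22.
So alternate 2 is #22.

22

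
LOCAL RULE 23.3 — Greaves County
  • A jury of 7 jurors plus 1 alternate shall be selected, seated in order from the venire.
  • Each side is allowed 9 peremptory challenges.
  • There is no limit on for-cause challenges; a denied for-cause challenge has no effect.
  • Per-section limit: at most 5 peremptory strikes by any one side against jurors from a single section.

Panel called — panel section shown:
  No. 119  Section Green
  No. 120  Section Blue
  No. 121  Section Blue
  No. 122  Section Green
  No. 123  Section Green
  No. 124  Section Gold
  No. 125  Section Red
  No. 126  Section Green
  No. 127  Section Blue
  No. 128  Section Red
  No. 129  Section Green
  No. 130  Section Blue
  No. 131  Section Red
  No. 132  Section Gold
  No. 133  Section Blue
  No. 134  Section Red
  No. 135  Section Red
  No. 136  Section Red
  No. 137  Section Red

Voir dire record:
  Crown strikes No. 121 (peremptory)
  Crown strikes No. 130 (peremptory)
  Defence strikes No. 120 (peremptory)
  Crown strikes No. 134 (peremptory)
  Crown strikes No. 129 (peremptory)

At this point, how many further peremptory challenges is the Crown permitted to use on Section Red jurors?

4

Crown peremptories so far: #121, #130, #134, #129 — 4 of 9 used, 5 left overall.
Against Section Red: #134 — 1 used; per-section cap 5 leaves 4.
Binding limit: min(5, 4) = 4.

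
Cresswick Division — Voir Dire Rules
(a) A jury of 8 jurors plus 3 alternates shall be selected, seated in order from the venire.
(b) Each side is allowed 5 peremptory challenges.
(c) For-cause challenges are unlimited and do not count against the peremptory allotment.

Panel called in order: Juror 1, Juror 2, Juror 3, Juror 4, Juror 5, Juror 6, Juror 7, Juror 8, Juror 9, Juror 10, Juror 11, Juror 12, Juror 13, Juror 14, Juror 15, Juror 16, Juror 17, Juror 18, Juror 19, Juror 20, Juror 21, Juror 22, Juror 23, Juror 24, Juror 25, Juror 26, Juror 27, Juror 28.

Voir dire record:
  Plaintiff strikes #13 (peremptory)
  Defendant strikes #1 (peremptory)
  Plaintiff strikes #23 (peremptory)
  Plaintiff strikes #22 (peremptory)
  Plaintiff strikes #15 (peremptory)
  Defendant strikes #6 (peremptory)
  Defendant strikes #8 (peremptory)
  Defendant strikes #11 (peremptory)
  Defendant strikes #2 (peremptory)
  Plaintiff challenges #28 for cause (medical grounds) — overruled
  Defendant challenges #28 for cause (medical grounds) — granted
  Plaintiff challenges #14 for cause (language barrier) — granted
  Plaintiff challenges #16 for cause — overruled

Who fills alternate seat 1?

Removed: #1, #2, #6, #8, #11, #13, #14, #15, #22, #23, #28. (#16 stays — for-cause denied.)
Filling seats in venire order through position 9: #3, #4, #5, #7, #9, #10, #12, #16, #17.
So alternate 1 is #17.

17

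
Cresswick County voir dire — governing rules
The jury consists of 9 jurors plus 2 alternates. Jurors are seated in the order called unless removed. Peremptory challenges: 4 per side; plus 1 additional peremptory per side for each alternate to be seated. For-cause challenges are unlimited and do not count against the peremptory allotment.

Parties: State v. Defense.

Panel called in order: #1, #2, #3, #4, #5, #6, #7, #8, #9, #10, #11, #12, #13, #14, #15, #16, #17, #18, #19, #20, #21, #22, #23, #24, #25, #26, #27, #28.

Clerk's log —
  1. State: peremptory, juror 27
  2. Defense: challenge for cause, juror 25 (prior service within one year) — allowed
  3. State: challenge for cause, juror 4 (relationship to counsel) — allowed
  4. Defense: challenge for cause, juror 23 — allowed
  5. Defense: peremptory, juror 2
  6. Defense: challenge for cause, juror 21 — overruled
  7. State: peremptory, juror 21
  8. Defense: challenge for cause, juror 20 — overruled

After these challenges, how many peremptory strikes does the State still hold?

State allotment: 4 base + 1 × 2 alternates = 6.
State peremptories used: #27, #21 — 2 (the for-cause on #4 doesn't count).
Remaining: 6 − 2 = 4.

4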